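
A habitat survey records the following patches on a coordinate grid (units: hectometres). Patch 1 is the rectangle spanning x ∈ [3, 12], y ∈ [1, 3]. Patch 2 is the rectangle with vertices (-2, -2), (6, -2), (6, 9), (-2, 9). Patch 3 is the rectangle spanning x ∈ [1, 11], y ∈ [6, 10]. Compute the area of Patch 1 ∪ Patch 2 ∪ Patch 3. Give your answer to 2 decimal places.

125.00

By inclusion–exclusion:
Individual areas: |Patch 1| = 18, |Patch 2| = 88, |Patch 3| = 40.
|Patch 1∩Patch 2|: x∈[3,6], y∈[1,3] → 3·2 = 6.
|Patch 1∩Patch 3| = 0 (no overlap).
|Patch 2∩Patch 3|: x∈[1,6], y∈[6,9] → 5·3 = 15.
|Patch 1∩Patch 2∩Patch 3| = 0.
|Patch 1 ∪ Patch 2 ∪ Patch 3| = 146 − 21 + 0 = 125.00.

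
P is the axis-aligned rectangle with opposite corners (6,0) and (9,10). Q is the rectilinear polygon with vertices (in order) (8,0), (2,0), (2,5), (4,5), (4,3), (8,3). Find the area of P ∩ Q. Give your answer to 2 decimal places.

6.00

The intersection is the polygon with vertices (6,3), (8,3), (8,0), (6,0).
By the shoelace formula its area is 6.00.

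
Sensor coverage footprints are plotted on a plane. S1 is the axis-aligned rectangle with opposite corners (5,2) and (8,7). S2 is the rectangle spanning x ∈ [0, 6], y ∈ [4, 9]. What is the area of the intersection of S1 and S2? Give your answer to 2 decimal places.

|S1∩S2|: x∈[5,6], y∈[4,7] → 1·3 = 3.

3.00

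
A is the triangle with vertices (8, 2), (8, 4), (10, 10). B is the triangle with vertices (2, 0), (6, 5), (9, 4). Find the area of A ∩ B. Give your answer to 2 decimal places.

The intersection is the polygon with vertices (8,4), (8.1,4.3), (8.539,4.154), (8.417,3.667), (8,3.429).
By the shoelace formula its area is 0.31.

0.31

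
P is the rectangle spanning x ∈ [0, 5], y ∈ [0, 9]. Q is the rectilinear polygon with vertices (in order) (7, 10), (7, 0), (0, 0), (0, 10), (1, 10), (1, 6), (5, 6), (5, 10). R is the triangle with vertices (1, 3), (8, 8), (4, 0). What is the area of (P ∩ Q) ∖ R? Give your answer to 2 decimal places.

20.79

|P ∩ Q| = 33.
|(P ∩ Q) ∩ R| = 12.2143.
|(P ∩ Q) ∖ R| = 33 − 12.2143 = 20.79.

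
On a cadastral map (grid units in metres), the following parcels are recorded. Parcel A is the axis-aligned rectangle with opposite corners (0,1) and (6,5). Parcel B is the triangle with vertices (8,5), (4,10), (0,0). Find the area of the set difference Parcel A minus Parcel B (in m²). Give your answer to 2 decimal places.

|Parcel A| = 24, |Parcel A∩Parcel B| = 13.15.
|Parcel A ∖ Parcel B| = |Parcel A| − |Parcel A∩Parcel B| = 24 − 13.15 = 10.85.

10.85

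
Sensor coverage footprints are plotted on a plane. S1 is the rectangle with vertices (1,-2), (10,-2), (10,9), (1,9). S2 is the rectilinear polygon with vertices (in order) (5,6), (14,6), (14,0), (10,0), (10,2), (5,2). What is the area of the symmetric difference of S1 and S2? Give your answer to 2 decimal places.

|S1| = 99, |S2| = 44, |S1∩S2| = 20.
|S1 △ S2| = |S1| + |S2| − 2·|S1∩S2| = 99 + 44 − 40 = 103.00.

103.00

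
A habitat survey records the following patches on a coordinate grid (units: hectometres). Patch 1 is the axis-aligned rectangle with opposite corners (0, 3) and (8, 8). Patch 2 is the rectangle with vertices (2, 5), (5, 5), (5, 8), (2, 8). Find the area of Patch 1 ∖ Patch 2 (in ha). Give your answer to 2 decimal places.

|Patch 1∩Patch 2|: x∈[2,5], y∈[5,8] → 3·3 = 9.
|Patch 1| = 40.
|Patch 1 ∖ Patch 2| = |Patch 1| − |Patch 1∩Patch 2| = 40 − 9 = 31.00.

31.00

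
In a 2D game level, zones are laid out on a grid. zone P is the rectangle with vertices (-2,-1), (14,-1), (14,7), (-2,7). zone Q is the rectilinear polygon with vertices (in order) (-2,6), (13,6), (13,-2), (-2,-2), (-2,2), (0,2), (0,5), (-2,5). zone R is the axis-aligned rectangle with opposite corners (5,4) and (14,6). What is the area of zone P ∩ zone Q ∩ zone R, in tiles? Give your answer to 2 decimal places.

The intersection is the polygon with vertices (13,6), (13,4), (5,4), (5,6).
By the shoelace formula its area is 16.00.

16.00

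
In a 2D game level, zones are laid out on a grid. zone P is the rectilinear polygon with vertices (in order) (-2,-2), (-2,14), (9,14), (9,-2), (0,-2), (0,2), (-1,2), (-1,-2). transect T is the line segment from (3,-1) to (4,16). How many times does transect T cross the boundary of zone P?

The segment meets the boundary at (3.882,14).

1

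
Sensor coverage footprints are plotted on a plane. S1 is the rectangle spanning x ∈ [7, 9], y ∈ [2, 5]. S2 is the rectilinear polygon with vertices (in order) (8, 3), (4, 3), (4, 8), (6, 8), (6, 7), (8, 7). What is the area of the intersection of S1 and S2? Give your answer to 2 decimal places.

The intersection is the polygon with vertices (7,5), (8,5), (8,3), (7,3).
By the shoelace formula its area is 2.00.

2.00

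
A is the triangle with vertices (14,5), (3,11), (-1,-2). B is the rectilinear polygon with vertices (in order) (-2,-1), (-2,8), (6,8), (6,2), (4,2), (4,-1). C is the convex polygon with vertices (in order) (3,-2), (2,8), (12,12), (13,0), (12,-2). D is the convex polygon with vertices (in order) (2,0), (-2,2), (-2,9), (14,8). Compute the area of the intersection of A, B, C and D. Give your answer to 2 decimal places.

The intersection is the polygon with vertices (6,2.667), (5,2), (4,2), (4,1.333), (2.75,0.5), (2.019,7.811), (2.077,8), (6,8).
By the shoelace formula its area is 23.33.

23.33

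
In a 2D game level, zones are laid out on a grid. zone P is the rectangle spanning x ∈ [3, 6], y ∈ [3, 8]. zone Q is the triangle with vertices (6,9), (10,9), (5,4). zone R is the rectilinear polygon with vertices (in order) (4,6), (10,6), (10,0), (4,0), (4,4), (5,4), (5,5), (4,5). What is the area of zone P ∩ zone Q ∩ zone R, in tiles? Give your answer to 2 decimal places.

1.10

The intersection is the polygon with vertices (6,5), (5,4), (5.4,6), (6,6).
By the shoelace formula its area is 1.10.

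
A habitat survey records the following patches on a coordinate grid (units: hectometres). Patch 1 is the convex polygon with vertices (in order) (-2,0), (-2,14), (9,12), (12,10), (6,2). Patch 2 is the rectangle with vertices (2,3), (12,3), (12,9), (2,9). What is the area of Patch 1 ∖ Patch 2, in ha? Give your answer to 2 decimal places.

|Patch 1| = 132, |Patch 1∩Patch 2| = 42.
|Patch 1 ∖ Patch 2| = |Patch 1| − |Patch 1∩Patch 2| = 132 − 42 = 90.00.

90.00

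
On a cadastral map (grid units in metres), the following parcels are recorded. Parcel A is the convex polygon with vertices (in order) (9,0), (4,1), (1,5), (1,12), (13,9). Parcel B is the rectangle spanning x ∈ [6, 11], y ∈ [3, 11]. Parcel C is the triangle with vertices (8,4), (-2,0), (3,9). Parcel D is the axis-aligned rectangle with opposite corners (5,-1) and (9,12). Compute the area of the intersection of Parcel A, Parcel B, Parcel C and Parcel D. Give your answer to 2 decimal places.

The intersection is the polygon with vertices (8,4), (6,3.2), (6,6).
By the shoelace formula its area is 2.80.

2.80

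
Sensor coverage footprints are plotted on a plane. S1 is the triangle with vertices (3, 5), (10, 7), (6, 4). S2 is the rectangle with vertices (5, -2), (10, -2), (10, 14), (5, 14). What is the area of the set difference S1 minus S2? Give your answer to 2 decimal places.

|S1| = 6.5, |S1∩S2| = 5.2619.
|S1 ∖ S2| = |S1| − |S1∩S2| = 6.5 − 5.2619 = 1.24.

1.24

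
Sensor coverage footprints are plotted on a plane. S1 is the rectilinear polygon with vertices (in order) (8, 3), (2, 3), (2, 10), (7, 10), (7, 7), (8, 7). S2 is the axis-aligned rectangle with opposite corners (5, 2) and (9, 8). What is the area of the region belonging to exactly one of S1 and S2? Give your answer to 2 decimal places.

35.00

|S1| = 39, |S2| = 24, |S1∩S2| = 14.
|S1 △ S2| = |S1| + |S2| − 2·|S1∩S2| = 39 + 24 − 28 = 35.00.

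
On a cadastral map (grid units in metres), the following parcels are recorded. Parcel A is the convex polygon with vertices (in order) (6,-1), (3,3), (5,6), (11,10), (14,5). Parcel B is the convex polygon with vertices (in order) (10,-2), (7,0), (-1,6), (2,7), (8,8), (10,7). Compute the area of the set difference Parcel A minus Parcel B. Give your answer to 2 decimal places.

24.15

|Parcel A| = 60.5, |Parcel A∩Parcel B| = 36.3529.
|Parcel A ∖ Parcel B| = |Parcel A| − |Parcel A∩Parcel B| = 60.5 − 36.3529 = 24.15.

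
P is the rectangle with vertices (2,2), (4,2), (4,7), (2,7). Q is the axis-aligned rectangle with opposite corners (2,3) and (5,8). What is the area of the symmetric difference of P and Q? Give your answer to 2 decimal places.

|P∩Q|: x∈[2,4], y∈[3,7] → 2·4 = 8.
|P △ Q| = |P| + |Q| − 2·|P∩Q| = 10 + 15 − 16 = 9.00.

9.00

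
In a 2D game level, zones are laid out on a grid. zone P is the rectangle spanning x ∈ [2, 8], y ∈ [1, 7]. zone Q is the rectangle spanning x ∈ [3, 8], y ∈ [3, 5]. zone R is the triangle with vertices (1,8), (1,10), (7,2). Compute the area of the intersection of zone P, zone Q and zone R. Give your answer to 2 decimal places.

1.00

The intersection is the polygon with vertices (6,3), (4,5), (4.75,5), (6.25,3).
By the shoelace formula its area is 1.00.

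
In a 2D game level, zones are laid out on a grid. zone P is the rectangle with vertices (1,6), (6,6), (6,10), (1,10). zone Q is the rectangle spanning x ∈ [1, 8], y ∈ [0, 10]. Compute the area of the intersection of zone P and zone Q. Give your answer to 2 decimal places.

|zone P∩zone Q|: x∈[1,6], y∈[6,10] → 5·4 = 20.

20.00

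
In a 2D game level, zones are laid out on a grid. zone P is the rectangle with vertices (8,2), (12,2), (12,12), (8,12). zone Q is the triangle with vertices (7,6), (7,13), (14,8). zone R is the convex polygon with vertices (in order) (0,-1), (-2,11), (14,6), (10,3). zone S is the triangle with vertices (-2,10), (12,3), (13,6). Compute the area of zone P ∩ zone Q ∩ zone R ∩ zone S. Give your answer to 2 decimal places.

The intersection is the polygon with vertices (8,7.333), (9.897,6.828), (8,6.286).
By the shoelace formula its area is 0.99.

0.99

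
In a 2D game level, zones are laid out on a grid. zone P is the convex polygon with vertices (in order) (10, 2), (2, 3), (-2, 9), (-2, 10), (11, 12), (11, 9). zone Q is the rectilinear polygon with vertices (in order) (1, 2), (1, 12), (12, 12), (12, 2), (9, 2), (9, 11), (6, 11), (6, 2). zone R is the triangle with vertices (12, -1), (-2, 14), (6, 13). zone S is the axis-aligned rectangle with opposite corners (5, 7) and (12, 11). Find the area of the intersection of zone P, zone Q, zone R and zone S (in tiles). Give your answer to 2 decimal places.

4.00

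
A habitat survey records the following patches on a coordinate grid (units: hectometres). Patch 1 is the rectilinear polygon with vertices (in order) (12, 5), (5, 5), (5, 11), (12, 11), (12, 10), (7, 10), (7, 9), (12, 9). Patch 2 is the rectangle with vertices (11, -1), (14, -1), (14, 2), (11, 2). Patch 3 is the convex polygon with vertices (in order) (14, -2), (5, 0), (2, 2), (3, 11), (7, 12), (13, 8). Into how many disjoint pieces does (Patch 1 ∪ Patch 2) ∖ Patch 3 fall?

(Patch 1 ∪ Patch 2) ∖ Patch 3 splits into 3 disjoint pieces (area 2.75, area 0.0833, area 0.75).

3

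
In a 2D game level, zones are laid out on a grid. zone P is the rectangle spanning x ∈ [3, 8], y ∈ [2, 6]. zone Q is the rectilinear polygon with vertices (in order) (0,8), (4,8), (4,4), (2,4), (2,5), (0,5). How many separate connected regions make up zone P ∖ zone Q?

zone P ∖ zone Q is a single connected region.

1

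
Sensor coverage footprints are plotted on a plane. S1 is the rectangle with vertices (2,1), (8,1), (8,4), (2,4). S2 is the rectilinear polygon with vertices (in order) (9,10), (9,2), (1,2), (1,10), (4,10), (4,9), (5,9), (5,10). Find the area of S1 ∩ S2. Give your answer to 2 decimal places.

The intersection is the polygon with vertices (2,4), (8,4), (8,2), (2,2).
By the shoelace formula its area is 12.00.

12.00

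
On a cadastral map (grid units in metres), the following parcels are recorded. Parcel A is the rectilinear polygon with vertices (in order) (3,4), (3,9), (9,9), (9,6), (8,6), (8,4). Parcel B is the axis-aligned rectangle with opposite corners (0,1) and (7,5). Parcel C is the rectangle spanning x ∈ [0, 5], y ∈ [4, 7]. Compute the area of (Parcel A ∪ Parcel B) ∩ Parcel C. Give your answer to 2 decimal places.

9.00

The region (Parcel A ∪ Parcel B) ∩ Parcel C is the polygon with vertices (0,5), (3,5), (3,7), (5,7), (5,4), (0,4).
By the shoelace formula its area is 9.00.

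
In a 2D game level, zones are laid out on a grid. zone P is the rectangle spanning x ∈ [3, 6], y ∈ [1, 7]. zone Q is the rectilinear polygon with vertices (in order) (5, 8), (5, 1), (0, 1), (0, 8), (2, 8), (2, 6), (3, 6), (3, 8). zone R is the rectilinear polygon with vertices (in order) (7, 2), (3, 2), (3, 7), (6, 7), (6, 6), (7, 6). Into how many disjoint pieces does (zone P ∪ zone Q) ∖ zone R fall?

(zone P ∪ zone Q) ∖ zone R splits into 2 disjoint pieces (area 22, area 2).

2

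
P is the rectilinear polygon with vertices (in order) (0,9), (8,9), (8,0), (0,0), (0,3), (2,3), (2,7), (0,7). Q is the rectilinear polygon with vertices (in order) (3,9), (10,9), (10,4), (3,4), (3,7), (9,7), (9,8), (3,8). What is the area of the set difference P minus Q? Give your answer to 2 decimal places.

44.00

|P| = 64, |P∩Q| = 20.
|P ∖ Q| = |P| − |P∩Q| = 64 − 20 = 44.00.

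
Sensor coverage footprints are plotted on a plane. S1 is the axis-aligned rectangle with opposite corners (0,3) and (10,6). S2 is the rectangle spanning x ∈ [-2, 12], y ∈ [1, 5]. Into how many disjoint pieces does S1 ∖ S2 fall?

1

S1 ∖ S2 is a single connected region.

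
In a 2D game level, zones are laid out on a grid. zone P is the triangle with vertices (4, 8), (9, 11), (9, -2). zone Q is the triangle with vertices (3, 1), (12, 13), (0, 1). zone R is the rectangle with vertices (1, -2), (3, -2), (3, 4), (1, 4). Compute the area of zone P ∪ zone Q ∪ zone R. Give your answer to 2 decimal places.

By inclusion–exclusion:
Individual areas: |zone P| = 32.5, |zone Q| = 18, |zone R| = 12.
|zone P∩zone Q| = 5.85.
|zone P∩zone R| = 0.
|zone Q∩zone R| = 4.
|zone P∩zone Q∩zone R| = 0.
|zone P ∪ zone Q ∪ zone R| = 62.5 − 9.85 + 0 = 52.65.

52.65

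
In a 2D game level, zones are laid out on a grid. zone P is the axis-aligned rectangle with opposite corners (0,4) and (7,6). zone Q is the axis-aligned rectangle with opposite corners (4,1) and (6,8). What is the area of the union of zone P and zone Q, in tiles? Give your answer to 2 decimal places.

By inclusion–exclusion:
Individual areas: |zone P| = 14, |zone Q| = 14.
|zone P∩zone Q|: x∈[4,6], y∈[4,6] → 2·2 = 4.
|zone P ∪ zone Q| = 28 − 4 = 24.00.

24.00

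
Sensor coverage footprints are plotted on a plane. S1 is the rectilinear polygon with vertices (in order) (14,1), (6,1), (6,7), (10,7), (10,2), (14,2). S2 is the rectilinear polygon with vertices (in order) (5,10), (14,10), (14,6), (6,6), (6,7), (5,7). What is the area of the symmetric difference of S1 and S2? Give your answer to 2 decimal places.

|S1| = 28, |S2| = 35, |S1∩S2| = 4.
|S1 △ S2| = |S1| + |S2| − 2·|S1∩S2| = 28 + 35 − 8 = 55.00.

55.00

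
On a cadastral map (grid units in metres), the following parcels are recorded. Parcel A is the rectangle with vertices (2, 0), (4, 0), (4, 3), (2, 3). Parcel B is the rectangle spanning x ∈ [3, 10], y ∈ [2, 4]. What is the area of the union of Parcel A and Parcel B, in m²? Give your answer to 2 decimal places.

By inclusion–exclusion:
Individual areas: |Parcel A| = 6, |Parcel B| = 14.
|Parcel A∩Parcel B|: x∈[3,4], y∈[2,3] → 1·1 = 1.
|Parcel A ∪ Parcel B| = 20 − 1 = 19.00.

19.00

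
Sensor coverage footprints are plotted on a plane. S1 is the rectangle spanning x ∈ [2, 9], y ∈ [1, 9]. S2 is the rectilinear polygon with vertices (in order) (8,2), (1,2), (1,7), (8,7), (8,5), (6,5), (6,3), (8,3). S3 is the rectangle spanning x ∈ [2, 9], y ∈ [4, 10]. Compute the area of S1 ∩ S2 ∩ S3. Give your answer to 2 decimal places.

16.00

The intersection is the polygon with vertices (8,7), (8,5), (6,5), (6,4), (2,4), (2,7).
By the shoelace formula its area is 16.00.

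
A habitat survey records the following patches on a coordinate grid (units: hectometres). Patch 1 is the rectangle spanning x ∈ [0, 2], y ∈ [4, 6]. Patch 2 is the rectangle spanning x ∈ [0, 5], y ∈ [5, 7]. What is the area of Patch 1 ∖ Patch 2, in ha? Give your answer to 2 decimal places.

2.00

|Patch 1∩Patch 2|: x∈[0,2], y∈[5,6] → 2·1 = 2.
|Patch 1| = 4.
|Patch 1 ∖ Patch 2| = |Patch 1| − |Patch 1∩Patch 2| = 4 − 2 = 2.00.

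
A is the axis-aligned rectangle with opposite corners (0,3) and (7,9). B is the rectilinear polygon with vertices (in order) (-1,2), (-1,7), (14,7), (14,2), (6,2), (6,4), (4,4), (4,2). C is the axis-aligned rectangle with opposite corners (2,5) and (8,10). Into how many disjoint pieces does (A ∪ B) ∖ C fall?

(A ∪ B) ∖ C is a single connected region.

1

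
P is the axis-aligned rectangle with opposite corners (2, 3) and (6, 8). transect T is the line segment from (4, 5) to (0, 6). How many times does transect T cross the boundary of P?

The segment meets the boundary at (2,5.5).

1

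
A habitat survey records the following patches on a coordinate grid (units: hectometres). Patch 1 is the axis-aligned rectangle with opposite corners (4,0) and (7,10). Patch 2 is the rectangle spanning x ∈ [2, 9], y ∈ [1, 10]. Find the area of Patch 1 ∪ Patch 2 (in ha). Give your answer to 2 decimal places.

By inclusion–exclusion:
Individual areas: |Patch 1| = 30, |Patch 2| = 63.
|Patch 1∩Patch 2|: x∈[4,7], y∈[1,10] → 3·9 = 27.
|Patch 1 ∪ Patch 2| = 93 − 27 = 66.00.

66.00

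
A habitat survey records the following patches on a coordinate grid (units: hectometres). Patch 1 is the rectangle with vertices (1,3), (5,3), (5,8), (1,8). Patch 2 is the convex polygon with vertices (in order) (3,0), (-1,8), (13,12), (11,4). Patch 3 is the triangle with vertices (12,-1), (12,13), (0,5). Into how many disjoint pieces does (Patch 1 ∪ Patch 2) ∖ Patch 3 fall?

3

(Patch 1 ∪ Patch 2) ∖ Patch 3 splits into 3 disjoint pieces (area 10.4583, area 15.125, area 1.8571).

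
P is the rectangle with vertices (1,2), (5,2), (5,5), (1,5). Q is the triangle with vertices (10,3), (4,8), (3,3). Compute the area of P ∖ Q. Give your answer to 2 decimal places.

8.40

|P| = 12, |P∩Q| = 3.6.
|P ∖ Q| = |P| − |P∩Q| = 12 − 3.6 = 8.40.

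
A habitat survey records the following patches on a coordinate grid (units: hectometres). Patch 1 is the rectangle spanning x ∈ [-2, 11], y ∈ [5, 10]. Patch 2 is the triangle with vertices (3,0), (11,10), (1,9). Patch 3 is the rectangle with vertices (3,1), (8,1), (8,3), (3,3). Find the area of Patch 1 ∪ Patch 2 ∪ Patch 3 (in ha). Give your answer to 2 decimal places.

84.58

By inclusion–exclusion:
Individual areas: |Patch 1| = 65, |Patch 2| = 46, |Patch 3| = 10.
|Patch 1∩Patch 2| = 33.2222.
|Patch 1∩Patch 3| = 0 (no overlap).
|Patch 2∩Patch 3| = 3.2.
|Patch 1∩Patch 2∩Patch 3| = 0.
|Patch 1 ∪ Patch 2 ∪ Patch 3| = 121 − 36.4222 + 0 = 84.58.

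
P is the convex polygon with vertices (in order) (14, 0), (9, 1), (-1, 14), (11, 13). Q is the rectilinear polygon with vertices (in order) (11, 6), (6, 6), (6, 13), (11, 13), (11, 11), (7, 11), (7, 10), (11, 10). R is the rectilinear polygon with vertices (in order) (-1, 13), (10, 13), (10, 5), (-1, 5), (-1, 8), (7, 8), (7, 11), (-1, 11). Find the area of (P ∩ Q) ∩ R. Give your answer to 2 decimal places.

|P ∩ Q| = 31.
|(P ∩ Q) ∩ R| = 22.00.

22.00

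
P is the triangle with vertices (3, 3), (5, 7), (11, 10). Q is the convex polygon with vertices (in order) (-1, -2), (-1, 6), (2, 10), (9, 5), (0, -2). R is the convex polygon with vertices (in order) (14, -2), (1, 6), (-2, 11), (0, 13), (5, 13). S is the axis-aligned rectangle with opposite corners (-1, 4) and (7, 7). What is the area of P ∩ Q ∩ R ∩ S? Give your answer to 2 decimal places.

The intersection is the polygon with vertices (6.955,6.461), (4.187,4.039), (3.676,4.353), (5,7), (6.2,7).
By the shoelace formula its area is 4.32.

4.32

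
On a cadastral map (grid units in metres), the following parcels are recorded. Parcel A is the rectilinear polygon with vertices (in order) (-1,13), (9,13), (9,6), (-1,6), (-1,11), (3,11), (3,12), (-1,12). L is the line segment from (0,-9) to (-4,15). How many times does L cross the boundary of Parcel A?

0

The segment lies entirely outside Parcel A and never meets its boundary.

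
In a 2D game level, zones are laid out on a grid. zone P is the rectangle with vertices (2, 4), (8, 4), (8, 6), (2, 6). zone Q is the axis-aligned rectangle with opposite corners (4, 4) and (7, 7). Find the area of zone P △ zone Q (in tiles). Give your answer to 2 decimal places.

|zone P∩zone Q|: x∈[4,7], y∈[4,6] → 3·2 = 6.
|zone P △ zone Q| = |zone P| + |zone Q| − 2·|zone P∩zone Q| = 12 + 9 − 12 = 9.00.

9.00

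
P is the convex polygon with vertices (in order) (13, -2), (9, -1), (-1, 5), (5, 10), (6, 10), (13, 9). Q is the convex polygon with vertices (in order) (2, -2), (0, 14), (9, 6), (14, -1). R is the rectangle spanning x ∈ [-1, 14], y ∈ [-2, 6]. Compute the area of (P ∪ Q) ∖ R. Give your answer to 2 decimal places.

53.69

|P ∪ Q| = 145.5752.
|(P ∪ Q) ∩ R| = 91.8874.
|(P ∪ Q) ∖ R| = 145.5752 − 91.8874 = 53.69.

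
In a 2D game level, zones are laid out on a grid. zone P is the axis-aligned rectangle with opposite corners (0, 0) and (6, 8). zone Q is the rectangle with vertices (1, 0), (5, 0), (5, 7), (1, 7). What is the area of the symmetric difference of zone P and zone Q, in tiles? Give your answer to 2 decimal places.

20.00

|zone P∩zone Q|: x∈[1,5], y∈[0,7] → 4·7 = 28.
|zone P △ zone Q| = |zone P| + |zone Q| − 2·|zone P∩zone Q| = 48 + 28 − 56 = 20.00.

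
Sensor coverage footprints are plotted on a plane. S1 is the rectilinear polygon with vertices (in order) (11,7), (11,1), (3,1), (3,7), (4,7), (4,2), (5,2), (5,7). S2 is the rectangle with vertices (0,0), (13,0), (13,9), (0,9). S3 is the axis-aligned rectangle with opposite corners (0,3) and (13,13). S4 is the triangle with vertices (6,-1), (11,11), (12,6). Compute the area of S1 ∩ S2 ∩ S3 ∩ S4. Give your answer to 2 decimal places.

The intersection is the polygon with vertices (11,7), (11,4.833), (9.429,3), (7.667,3), (9.333,7).
By the shoelace formula its area is 8.56.

8.56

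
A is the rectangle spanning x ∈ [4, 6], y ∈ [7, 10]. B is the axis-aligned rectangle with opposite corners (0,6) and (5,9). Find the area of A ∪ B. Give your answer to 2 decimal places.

19.00

By inclusion–exclusion:
Individual areas: |A| = 6, |B| = 15.
|A∩B|: x∈[4,5], y∈[7,9] → 1·2 = 2.
|A ∪ B| = 21 − 2 = 19.00.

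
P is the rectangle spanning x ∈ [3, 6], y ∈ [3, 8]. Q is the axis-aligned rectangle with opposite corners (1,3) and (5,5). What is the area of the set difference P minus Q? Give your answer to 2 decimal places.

11.00

|P∩Q|: x∈[3,5], y∈[3,5] → 2·2 = 4.
|P| = 15.
|P ∖ Q| = |P| − |P∩Q| = 15 − 4 = 11.00.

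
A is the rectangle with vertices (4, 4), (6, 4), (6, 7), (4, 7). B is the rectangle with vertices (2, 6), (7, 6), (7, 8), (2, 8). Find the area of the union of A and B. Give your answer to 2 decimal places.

By inclusion–exclusion:
Individual areas: |A| = 6, |B| = 10.
|A∩B|: x∈[4,6], y∈[6,7] → 2·1 = 2.
|A ∪ B| = 16 − 2 = 14.00.

14.00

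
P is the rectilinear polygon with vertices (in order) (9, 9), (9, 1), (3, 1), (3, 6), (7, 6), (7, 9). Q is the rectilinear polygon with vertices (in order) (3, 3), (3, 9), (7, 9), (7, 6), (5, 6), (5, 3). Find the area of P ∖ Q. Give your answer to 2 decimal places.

|P| = 36, |P∩Q| = 6.
|P ∖ Q| = |P| − |P∩Q| = 36 − 6 = 30.00.

30.00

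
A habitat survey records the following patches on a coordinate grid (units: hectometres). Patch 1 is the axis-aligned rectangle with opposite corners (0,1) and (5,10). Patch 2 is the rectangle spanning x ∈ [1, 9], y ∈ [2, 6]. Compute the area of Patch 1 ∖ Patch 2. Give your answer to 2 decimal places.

|Patch 1∩Patch 2|: x∈[1,5], y∈[2,6] → 4·4 = 16.
|Patch 1| = 45.
|Patch 1 ∖ Patch 2| = |Patch 1| − |Patch 1∩Patch 2| = 45 − 16 = 29.00.

29.00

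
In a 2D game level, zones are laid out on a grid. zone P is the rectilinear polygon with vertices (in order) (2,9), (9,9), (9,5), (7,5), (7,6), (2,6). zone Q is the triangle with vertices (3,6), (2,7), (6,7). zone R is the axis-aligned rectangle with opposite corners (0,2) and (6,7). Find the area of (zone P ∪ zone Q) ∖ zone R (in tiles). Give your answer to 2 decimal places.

19.00

|zone P ∪ zone Q| = 23.
|(zone P ∪ zone Q) ∩ zone R| = 4.
|(zone P ∪ zone Q) ∖ zone R| = 23 − 4 = 19.00.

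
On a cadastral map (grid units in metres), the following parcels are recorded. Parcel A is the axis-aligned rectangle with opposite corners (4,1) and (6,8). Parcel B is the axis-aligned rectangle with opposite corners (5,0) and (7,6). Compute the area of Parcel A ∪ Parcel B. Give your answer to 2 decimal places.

By inclusion–exclusion:
Individual areas: |Parcel A| = 14, |Parcel B| = 12.
|Parcel A∩Parcel B|: x∈[5,6], y∈[1,6] → 1·5 = 5.
|Parcel A ∪ Parcel B| = 26 − 5 = 21.00.

21.00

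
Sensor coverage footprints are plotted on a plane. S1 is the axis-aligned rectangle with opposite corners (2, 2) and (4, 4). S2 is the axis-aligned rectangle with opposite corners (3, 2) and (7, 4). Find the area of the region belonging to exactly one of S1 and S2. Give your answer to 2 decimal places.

8.00

|S1∩S2|: x∈[3,4], y∈[2,4] → 1·2 = 2.
|S1 △ S2| = |S1| + |S2| − 2·|S1∩S2| = 4 + 8 − 4 = 8.00.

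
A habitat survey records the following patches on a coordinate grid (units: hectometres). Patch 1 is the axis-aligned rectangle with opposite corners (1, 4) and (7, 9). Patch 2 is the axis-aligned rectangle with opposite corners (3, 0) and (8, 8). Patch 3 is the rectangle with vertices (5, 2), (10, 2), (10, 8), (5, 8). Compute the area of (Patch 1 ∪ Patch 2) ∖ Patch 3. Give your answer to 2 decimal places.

36.00

|Patch 1 ∪ Patch 2| = 54.
|(Patch 1 ∪ Patch 2) ∩ Patch 3| = 18.
|(Patch 1 ∪ Patch 2) ∖ Patch 3| = 54 − 18 = 36.00.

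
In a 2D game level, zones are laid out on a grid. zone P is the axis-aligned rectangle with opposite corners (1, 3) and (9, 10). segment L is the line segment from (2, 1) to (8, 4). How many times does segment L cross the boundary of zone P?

1

The segment meets the boundary at (6,3).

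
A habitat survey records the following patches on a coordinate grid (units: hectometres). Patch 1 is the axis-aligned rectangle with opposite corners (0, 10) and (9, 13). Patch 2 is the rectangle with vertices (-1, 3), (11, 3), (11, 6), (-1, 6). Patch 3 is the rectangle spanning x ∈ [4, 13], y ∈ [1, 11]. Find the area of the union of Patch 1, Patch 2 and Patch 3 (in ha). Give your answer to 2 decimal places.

By inclusion–exclusion:
Individual areas: |Patch 1| = 27, |Patch 2| = 36, |Patch 3| = 90.
|Patch 1∩Patch 2| = 0 (no overlap).
|Patch 1∩Patch 3|: x∈[4,9], y∈[10,11] → 5·1 = 5.
|Patch 2∩Patch 3|: x∈[4,11], y∈[3,6] → 7·3 = 21.
|Patch 1∩Patch 2∩Patch 3| = 0.
|Patch 1 ∪ Patch 2 ∪ Patch 3| = 153 − 26 + 0 = 127.00.

127.00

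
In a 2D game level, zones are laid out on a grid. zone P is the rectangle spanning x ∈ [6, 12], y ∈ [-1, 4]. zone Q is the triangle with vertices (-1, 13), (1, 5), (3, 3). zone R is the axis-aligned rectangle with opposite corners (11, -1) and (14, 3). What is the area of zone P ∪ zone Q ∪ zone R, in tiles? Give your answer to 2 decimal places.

By inclusion–exclusion:
Individual areas: |zone P| = 30, |zone Q| = 6, |zone R| = 12.
|zone P∩zone Q| = 0.
|zone P∩zone R|: x∈[11,12], y∈[-1,3] → 1·4 = 4.
|zone Q∩zone R| = 0.
|zone P∩zone Q∩zone R| = 0.
|zone P ∪ zone Q ∪ zone R| = 48 − 4 + 0 = 44.00.

44.00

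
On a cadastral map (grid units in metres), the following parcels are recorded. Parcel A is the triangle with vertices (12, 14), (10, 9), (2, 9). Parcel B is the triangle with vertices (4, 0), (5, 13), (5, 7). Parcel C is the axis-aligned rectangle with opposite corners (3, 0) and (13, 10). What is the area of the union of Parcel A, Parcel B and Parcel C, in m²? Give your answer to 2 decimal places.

By inclusion–exclusion:
Individual areas: |Parcel A| = 20, |Parcel B| = 3, |Parcel C| = 100.
|Parcel A∩Parcel B| = 0.3654.
|Parcel A∩Parcel C| = 6.95.
|Parcel B∩Parcel C| = 2.6538.
|Parcel A∩Parcel B∩Parcel C| = 0.2692.
|Parcel A ∪ Parcel B ∪ Parcel C| = 123 − 9.9692 + 0.2692 = 113.30.

113.30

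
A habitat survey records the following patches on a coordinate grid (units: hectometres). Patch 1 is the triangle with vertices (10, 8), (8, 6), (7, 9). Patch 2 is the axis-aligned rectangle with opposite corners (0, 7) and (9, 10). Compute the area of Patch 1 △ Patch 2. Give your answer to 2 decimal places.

25.67

|Patch 1| = 4, |Patch 2| = 27, |Patch 1∩Patch 2| = 2.6667.
|Patch 1 △ Patch 2| = |Patch 1| + |Patch 2| − 2·|Patch 1∩Patch 2| = 4 + 27 − 5.3333 = 25.67.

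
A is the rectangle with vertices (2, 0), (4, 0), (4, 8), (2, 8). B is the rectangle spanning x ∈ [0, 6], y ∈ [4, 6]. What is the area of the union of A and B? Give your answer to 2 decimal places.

24.00

By inclusion–exclusion:
Individual areas: |A| = 16, |B| = 12.
|A∩B|: x∈[2,4], y∈[4,6] → 2·2 = 4.
|A ∪ B| = 28 − 4 = 24.00.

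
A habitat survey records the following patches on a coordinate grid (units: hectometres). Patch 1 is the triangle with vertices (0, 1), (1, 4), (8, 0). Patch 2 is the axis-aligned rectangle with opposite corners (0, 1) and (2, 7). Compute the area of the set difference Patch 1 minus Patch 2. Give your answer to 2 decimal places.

8.29

|Patch 1| = 12.5, |Patch 1∩Patch 2| = 4.2143.
|Patch 1 ∖ Patch 2| = |Patch 1| − |Patch 1∩Patch 2| = 12.5 − 4.2143 = 8.29.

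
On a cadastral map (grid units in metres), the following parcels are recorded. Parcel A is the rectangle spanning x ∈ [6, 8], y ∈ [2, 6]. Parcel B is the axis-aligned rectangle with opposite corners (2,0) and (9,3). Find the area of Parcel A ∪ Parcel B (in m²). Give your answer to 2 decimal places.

By inclusion–exclusion:
Individual areas: |Parcel A| = 8, |Parcel B| = 21.
|Parcel A∩Parcel B|: x∈[6,8], y∈[2,3] → 2·1 = 2.
|Parcel A ∪ Parcel B| = 29 − 2 = 27.00.

27.00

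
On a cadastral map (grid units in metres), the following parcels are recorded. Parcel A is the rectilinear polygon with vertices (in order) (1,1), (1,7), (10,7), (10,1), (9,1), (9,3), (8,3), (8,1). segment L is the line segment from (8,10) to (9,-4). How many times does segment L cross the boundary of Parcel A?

The segment meets the boundary at (8.5,3), (8.214,7).

2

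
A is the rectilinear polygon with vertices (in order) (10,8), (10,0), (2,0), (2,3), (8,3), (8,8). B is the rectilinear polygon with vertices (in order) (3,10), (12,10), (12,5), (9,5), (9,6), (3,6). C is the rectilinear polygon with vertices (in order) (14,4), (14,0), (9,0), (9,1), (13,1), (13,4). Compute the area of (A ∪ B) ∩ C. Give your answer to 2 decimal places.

The region (A ∪ B) ∩ C is the polygon with vertices (9,0), (9,1), (10,1), (10,0).
By the shoelace formula its area is 1.00.

1.00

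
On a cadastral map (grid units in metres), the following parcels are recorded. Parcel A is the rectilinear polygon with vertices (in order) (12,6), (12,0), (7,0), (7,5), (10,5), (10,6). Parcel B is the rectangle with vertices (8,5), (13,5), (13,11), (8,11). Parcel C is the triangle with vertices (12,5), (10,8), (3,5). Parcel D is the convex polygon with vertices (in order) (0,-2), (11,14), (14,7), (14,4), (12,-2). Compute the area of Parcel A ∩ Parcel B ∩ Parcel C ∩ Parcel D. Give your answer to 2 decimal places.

1.67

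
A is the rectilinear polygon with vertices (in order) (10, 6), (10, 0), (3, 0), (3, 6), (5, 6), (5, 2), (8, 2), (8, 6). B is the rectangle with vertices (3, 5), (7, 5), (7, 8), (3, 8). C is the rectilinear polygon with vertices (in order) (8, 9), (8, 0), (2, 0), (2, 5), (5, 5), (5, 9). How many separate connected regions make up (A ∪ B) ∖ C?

(A ∪ B) ∖ C splits into 2 disjoint pieces (area 12, area 6).

2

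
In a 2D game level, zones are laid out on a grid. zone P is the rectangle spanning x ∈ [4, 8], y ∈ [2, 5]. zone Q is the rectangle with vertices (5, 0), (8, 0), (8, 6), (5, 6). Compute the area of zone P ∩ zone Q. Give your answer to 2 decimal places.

9.00

|zone P∩zone Q|: x∈[5,8], y∈[2,5] → 3·3 = 9.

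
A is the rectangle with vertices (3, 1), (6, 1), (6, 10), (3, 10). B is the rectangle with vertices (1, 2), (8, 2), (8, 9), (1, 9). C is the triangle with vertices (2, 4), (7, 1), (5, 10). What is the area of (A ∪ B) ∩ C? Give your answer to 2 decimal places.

18.91

The region (A ∪ B) ∩ C is the polygon with vertices (6,2), (6,1.6), (2,4), (5,10), (6.778,2).
By the shoelace formula its area is 18.91.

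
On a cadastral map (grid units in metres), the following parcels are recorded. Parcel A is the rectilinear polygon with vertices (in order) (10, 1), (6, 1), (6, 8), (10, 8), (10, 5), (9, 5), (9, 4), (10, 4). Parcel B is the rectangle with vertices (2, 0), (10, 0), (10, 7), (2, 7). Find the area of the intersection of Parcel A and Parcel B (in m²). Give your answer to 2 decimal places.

The intersection is the polygon with vertices (6,1), (6,7), (10,7), (10,5), (9,5), (9,4), (10,4), (10,1).
By the shoelace formula its area is 23.00.

23.00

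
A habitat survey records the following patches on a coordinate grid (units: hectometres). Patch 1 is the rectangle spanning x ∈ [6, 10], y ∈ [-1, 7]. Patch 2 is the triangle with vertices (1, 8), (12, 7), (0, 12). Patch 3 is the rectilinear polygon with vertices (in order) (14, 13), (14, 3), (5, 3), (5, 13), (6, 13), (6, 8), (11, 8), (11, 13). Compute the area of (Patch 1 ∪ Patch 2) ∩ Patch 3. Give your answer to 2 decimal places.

21.28

|Patch 1 ∪ Patch 2| = 53.5.
|(Patch 1 ∪ Patch 2) ∩ Patch 3| = 21.28.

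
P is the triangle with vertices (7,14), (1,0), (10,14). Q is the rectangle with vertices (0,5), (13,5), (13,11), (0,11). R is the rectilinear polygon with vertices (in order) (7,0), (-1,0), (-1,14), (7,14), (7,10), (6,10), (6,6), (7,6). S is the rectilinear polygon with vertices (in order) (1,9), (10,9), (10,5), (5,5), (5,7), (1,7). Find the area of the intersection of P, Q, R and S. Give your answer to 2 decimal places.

The intersection is the polygon with vertices (6,7.778), (5,6.222), (5,7), (4,7), (4.857,9), (6,9).
By the shoelace formula its area is 3.14.

3.14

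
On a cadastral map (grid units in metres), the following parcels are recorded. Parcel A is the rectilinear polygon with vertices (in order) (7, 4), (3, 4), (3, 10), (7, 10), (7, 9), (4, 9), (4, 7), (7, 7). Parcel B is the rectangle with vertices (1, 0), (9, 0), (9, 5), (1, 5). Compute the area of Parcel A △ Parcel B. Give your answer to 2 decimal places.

50.00

|Parcel A| = 18, |Parcel B| = 40, |Parcel A∩Parcel B| = 4.
|Parcel A △ Parcel B| = |Parcel A| + |Parcel B| − 2·|Parcel A∩Parcel B| = 18 + 40 − 8 = 50.00.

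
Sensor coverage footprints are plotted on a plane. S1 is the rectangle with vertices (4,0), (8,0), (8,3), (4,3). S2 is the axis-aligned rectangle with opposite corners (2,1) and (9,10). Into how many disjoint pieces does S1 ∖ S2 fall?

1

S1 ∖ S2 is a single connected region.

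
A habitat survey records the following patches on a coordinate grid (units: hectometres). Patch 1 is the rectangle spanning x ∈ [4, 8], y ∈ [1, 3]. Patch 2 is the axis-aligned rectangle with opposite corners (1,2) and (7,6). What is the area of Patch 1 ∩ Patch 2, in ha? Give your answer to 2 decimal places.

|Patch 1∩Patch 2|: x∈[4,7], y∈[2,3] → 3·1 = 3.

3.00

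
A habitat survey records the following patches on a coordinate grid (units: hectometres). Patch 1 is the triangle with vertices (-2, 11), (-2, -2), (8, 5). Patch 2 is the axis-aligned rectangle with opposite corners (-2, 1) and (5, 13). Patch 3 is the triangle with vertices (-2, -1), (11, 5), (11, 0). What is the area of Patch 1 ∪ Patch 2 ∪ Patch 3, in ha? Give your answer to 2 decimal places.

125.84

By inclusion–exclusion:
Individual areas: |Patch 1| = 65, |Patch 2| = 84, |Patch 3| = 32.5.
|Patch 1∩Patch 2| = 52.7214.
|Patch 1∩Patch 3| = 1.2943.
|Patch 2∩Patch 3| = 1.641.
|Patch 1∩Patch 2∩Patch 3| = 0.
|Patch 1 ∪ Patch 2 ∪ Patch 3| = 181.5 − 55.6568 + 0 = 125.84.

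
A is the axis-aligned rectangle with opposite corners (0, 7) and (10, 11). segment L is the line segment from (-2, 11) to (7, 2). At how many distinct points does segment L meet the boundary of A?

2

The segment meets the boundary at (2,7), (0,9).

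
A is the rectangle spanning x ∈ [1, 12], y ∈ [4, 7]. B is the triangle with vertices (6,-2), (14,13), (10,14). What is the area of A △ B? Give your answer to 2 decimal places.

54.25

|A| = 33, |B| = 34, |A∩B| = 6.375.
|A △ B| = |A| + |B| − 2·|A∩B| = 33 + 34 − 12.75 = 54.25.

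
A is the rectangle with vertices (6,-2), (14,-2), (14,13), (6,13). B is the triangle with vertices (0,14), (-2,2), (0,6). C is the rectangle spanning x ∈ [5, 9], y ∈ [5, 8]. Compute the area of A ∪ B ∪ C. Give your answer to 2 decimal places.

By inclusion–exclusion:
Individual areas: |A| = 120, |B| = 8, |C| = 12.
|A∩B| = 0.
|A∩C|: x∈[6,9], y∈[5,8] → 3·3 = 9.
|B∩C| = 0.
|A∩B∩C| = 0.
|A ∪ B ∪ C| = 140 − 9 + 0 = 131.00.

131.00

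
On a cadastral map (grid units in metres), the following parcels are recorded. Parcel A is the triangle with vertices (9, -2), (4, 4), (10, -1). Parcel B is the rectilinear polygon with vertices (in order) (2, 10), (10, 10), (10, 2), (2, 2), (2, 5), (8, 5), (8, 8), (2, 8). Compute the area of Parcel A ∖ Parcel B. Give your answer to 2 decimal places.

|Parcel A| = 5.5, |Parcel A∩Parcel B| = 0.7333.
|Parcel A ∖ Parcel B| = |Parcel A| − |Parcel A∩Parcel B| = 5.5 − 0.7333 = 4.77.

4.77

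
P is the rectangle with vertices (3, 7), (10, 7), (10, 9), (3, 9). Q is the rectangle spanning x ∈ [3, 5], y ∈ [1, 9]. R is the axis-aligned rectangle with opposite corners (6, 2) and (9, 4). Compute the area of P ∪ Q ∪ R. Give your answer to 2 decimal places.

32.00

By inclusion–exclusion:
Individual areas: |P| = 14, |Q| = 16, |R| = 6.
|P∩Q|: x∈[3,5], y∈[7,9] → 2·2 = 4.
|P∩R| = 0 (no overlap).
|Q∩R| = 0 (no overlap).
|P∩Q∩R| = 0.
|P ∪ Q ∪ R| = 36 − 4 + 0 = 32.00.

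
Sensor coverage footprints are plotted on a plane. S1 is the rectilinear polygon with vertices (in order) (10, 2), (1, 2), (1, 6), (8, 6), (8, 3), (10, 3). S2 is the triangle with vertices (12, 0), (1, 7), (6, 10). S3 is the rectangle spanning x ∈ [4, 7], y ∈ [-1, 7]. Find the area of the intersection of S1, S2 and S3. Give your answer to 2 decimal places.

5.59

The intersection is the polygon with vertices (4,5.091), (4,6), (7,6), (7,3.182).
By the shoelace formula its area is 5.59.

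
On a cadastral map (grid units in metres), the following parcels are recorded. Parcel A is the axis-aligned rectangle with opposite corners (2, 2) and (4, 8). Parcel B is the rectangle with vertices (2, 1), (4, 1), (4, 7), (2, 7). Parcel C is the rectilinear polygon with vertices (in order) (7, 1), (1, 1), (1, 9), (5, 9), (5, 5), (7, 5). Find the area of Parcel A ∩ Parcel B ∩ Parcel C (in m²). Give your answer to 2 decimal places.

The intersection is the polygon with vertices (2,2), (2,7), (4,7), (4,2).
By the shoelace formula its area is 10.00.

10.00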